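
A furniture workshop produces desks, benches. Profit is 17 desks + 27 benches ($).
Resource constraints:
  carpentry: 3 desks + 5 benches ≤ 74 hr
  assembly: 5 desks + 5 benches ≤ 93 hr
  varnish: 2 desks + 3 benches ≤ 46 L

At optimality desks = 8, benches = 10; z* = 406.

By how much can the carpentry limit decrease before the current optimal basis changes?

Binding constraints: carpentry, varnish. The basis is B = [[3,5],[2,3]] with det -1.
Per unit decrease in carpentry, x* moves by d = (3, -2).
The basis stays optimal until assembly becomes binding; allowable decrease = 0.6 hr.

0.6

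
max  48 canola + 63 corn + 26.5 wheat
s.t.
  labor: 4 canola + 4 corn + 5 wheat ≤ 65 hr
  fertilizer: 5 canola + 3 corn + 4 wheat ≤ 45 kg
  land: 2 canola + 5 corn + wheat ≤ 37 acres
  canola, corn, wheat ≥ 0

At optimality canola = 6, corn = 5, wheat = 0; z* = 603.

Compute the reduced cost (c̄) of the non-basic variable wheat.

At the optimum: labor uses 44 of 65 (slack = 21); fertilizer uses 45 of 45 (binding); land uses 37 of 37 (binding).
Slack constraints have shadow price 0 (complementary slackness).
The binding rows give the dual system: 5·y_fertilizer + 2·y_land = 48 and 3·y_fertilizer + 5·y_land = 63.
→ y_fertilizer = 6 and y_land = 9.
Reduced cost of wheat: c₃ − yᵀa₃ = 26.5 − (6·4 + 9·1) = 26.5 − 33 = -6.5.

-6.5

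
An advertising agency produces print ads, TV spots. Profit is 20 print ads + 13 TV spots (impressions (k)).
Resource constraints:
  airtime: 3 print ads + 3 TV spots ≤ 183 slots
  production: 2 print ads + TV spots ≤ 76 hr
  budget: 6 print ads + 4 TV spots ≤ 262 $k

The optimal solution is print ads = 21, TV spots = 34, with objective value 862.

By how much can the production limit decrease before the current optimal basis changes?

6

Binding constraints: production, budget. The basis is B = [[2,1],[6,4]] with det 2.
Per unit decrease in production, x* moves by d = (-2, 3).
The basis stays optimal until airtime becomes binding; allowable decrease = 6 hr.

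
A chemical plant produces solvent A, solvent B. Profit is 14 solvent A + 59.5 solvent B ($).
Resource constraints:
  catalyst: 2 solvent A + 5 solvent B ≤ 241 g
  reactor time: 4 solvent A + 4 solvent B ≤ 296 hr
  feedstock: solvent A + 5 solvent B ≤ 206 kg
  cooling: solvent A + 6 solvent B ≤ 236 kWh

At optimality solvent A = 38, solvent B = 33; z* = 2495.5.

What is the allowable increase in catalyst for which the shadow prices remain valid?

Binding constraints: catalyst, cooling. The basis is B = [[2,5],[1,6]] with det 7.
Per unit increase in catalyst, x* moves by d = (0.8571, -0.1429).
The basis stays optimal until reactor time becomes binding; allowable increase = 4.2 g.

4.2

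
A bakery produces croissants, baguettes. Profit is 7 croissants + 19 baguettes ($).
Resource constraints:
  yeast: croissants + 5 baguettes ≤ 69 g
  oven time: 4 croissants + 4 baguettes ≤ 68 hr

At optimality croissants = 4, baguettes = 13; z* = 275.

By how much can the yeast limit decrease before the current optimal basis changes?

Binding constraints: yeast, oven time. The basis is B = [[1,5],[4,4]] with det -16.
Per unit decrease in yeast, x* moves by d = (0.25, -0.25).
The basis stays optimal until baguettes reaches 0; allowable decrease = 52 g.

52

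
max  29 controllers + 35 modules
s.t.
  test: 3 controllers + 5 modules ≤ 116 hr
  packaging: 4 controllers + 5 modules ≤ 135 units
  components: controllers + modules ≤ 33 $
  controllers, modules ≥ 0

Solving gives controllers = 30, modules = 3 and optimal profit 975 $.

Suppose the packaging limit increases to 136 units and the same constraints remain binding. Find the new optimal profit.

981

Binding: packaging and components. Non-binding: test (11 unused).
Since test is not tight, its dual is 0.
Dual feasibility on the basic columns requires 4·y_packaging + 1·y_components = 29, 5·y_packaging + 1·y_components = 35.
→ y_packaging = 6 and y_components = 5.
Δz = y_packaging·Δb = 6 × (1) = 6, so new z* = 975 + 6 = 981.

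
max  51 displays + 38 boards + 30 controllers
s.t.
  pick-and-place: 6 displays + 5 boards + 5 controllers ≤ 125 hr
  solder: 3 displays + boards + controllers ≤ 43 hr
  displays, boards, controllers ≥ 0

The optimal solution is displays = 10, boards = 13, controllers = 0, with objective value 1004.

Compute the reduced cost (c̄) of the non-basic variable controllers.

Check each constraint at x*: pick-and-place 125/125 (tight); solder 43/43 (tight).
The binding rows give the dual system: 6·y_pick-and-place + 3·y_solder = 51 and 5·y_pick-and-place + 1·y_solder = 38.
→ y_pick-and-place = 7 and y_solder = 3.
Reduced cost of controllers: c₃ − yᵀa₃ = 30 − (7·5 + 3·1) = 30 − 38 = -8.

-8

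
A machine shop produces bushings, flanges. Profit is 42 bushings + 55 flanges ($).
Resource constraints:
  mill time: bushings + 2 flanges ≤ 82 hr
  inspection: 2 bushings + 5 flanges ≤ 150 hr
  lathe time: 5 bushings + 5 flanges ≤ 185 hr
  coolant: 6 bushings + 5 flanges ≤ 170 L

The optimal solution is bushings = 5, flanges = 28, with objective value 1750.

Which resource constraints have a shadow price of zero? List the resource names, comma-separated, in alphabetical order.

mill time: 61/82 (slack 21)
inspection: 150/150 (binding)
lathe time: 165/185 (slack 20)
coolant: 170/170 (binding)
By complementary slackness, a constraint with positive slack has shadow price 0 → lathe time, mill time.

lathe time, mill time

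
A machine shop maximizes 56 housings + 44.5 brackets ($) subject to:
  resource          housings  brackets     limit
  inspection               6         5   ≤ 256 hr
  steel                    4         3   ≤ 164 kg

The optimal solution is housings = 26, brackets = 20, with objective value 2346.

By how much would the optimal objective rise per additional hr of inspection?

Both inspection and steel are binding at x*.
The binding rows give the dual system: 6·y_inspection + 4·y_steel = 56 and 5·y_inspection + 3·y_steel = 44.5.
This yields shadow prices y_inspection = 5, y_steel = 6.5.
Shadow price of inspection = 5.

5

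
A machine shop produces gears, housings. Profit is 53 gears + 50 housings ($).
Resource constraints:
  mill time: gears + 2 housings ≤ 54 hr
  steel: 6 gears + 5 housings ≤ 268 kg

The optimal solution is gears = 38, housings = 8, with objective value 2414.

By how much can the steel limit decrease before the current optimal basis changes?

133

Binding constraints: mill time, steel. The basis is B = [[1,2],[6,5]] with det -7.
Per unit decrease in steel, x* moves by d = (-0.2857, 0.1429).
The basis stays optimal until gears reaches 0; allowable decrease = 133 kg.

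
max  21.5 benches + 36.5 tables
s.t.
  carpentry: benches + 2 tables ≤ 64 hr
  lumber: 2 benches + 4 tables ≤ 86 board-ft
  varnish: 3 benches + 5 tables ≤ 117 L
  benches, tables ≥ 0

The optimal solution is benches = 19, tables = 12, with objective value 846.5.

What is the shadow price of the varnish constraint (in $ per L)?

Check each constraint at x*: carpentry 43/64 (slack 21); lumber 86/86 (tight); varnish 117/117 (tight).
Since carpentry is not tight, its dual is 0.
The binding rows give the dual system: 2·y_lumber + 3·y_varnish = 21.5 and 4·y_lumber + 5·y_varnish = 36.5.
Solving: y_lumber = 1, y_varnish = 6.5.
Shadow price of varnish = 6.5.

6.5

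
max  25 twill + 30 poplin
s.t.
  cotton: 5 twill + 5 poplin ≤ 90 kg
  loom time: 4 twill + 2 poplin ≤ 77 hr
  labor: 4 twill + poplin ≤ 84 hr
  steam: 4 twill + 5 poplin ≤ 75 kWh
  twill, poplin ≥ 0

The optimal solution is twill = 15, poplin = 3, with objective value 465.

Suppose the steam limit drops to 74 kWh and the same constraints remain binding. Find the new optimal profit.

460

At the optimum: cotton uses 90 of 90 (binding); loom time uses 66 of 77 (slack = 11); labor uses 63 of 84 (slack = 21); steam uses 75 of 75 (binding).
Slack constraints have shadow price 0 (complementary slackness).
From A_Bᵀ y = c: 5·y_cotton + 4·y_steam = 25; 5·y_cotton + 5·y_steam = 30.
→ y_cotton = 1 and y_steam = 5.
Δz = y_steam·Δb = 5 × (-1) = -5, so new z* = 465 − 5 = 460.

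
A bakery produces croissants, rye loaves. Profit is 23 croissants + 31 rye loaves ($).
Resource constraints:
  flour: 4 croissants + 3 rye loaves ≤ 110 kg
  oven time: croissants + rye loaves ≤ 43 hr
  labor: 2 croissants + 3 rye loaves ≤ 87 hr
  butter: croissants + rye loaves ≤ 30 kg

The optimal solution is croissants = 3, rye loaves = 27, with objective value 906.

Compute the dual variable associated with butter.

7

Binding: labor and butter. Non-binding: flour (17 unused), oven time (13 unused).
Slack constraints have shadow price 0 (complementary slackness).
Dual feasibility on the basic columns requires 2·y_labor + 1·y_butter = 23, 3·y_labor + 1·y_butter = 31.
Solving: y_labor = 8, y_butter = 7.
Shadow price of butter = 7.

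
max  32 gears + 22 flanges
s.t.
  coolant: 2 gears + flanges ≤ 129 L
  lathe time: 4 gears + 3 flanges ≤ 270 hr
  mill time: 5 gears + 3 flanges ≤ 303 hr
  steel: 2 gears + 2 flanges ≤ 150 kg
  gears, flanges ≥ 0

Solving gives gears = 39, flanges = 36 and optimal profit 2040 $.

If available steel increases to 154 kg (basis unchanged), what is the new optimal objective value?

At the optimum: coolant uses 114 of 129 (slack = 15); lathe time uses 264 of 270 (slack = 6); mill time uses 303 of 303 (binding); steel uses 150 of 150 (binding).
Slack constraints have shadow price 0 (complementary slackness).
From A_Bᵀ y = c: 5·y_mill time + 2·y_steel = 32; 3·y_mill time + 2·y_steel = 22.
Solving: y_mill time = 5, y_steel = 3.5.
Δz = y_steel·Δb = 3.5 × (4) = 14, so new z* = 2040 + 14 = 2054.

2054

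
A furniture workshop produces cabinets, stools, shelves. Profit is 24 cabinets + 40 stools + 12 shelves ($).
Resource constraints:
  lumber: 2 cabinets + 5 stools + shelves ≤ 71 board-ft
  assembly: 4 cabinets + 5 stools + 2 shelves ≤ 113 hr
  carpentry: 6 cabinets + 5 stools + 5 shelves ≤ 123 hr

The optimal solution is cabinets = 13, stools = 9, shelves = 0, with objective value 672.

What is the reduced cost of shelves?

Binding: lumber and carpentry. Non-binding: assembly (16 unused).
Slack constraints have shadow price 0 (complementary slackness).
From A_Bᵀ y = c: 2·y_lumber + 6·y_carpentry = 24; 5·y_lumber + 5·y_carpentry = 40.
Solving: y_lumber = 6, y_carpentry = 2.
Reduced cost of shelves: c₃ − yᵀa₃ = 12 − (6·1 + 2·5) = 12 − 16 = -4.

-4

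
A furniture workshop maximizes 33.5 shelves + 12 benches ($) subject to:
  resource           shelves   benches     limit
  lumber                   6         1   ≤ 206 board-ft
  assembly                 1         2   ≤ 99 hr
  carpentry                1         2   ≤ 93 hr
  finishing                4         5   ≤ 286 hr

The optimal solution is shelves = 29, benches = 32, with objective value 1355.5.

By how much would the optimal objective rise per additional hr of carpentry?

3.5

Binding: lumber and carpentry. Non-binding: assembly (6 unused), finishing (10 unused).
Since assembly, finishing are not tight, their duals are 0.
From A_Bᵀ y = c: 6·y_lumber + 1·y_carpentry = 33.5; 1·y_lumber + 2·y_carpentry = 12.
This yields shadow prices y_lumber = 5, y_carpentry = 3.5.
Shadow price of carpentry = 3.5.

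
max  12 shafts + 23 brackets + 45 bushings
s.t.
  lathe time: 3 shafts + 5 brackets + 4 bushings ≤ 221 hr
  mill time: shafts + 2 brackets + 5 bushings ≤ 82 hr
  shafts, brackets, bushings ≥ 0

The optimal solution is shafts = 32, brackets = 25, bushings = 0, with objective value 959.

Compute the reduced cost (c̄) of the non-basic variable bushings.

-4

Check each constraint at x*: lathe time 221/221 (tight); mill time 82/82 (tight).
From A_Bᵀ y = c: 3·y_lathe time + 1·y_mill time = 12; 5·y_lathe time + 2·y_mill time = 23.
This yields shadow prices y_lathe time = 1, y_mill time = 9.
Reduced cost of bushings: c₃ − yᵀa₃ = 45 − (1·4 + 9·5) = 45 − 49 = -4.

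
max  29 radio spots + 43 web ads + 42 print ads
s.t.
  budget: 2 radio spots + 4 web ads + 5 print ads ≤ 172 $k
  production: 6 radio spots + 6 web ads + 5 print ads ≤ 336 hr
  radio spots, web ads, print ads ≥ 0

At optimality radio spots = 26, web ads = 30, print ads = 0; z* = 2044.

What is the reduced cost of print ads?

-5.5

Check each constraint at x*: budget 172/172 (tight); production 336/336 (tight).
From A_Bᵀ y = c: 2·y_budget + 6·y_production = 29; 4·y_budget + 6·y_production = 43.
Solving: y_budget = 7, y_production = 2.5.
Reduced cost of print ads: c₃ − yᵀa₃ = 42 − (7·5 + 2.5·5) = 42 − 47.5 = -5.5.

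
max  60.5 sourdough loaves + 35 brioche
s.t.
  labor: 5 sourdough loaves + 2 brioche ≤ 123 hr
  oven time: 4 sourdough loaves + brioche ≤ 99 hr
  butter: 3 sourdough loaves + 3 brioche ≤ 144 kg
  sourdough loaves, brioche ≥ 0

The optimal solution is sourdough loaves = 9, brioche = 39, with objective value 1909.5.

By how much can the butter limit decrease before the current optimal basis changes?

Binding constraints: labor, butter. The basis is B = [[5,2],[3,3]] with det 9.
Per unit decrease in butter, x* moves by d = (0.2222, -0.5556).
The basis stays optimal until brioche reaches 0; allowable decrease = 70.2 kg.

70.2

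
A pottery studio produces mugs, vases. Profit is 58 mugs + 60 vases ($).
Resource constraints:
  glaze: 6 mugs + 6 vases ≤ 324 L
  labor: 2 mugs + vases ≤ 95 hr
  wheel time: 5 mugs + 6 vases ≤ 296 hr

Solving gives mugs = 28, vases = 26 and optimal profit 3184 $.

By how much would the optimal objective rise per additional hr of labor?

Check each constraint at x*: glaze 324/324 (tight); labor 82/95 (slack 13); wheel time 296/296 (tight).
Since labor is not tight, its dual is 0.
The binding rows give the dual system: 6·y_glaze + 5·y_wheel time = 58 and 6·y_glaze + 6·y_wheel time = 60.
Solving: y_glaze = 8, y_wheel time = 2.
Shadow price of labor = 0.

0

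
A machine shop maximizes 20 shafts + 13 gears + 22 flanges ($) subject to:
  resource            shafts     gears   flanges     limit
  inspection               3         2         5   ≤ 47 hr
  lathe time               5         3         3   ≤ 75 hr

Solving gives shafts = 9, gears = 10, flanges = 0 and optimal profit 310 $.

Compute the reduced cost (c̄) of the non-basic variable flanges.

-6

Both inspection and lathe time are binding at x*.
Dual feasibility on the basic columns requires 3·y_inspection + 5·y_lathe time = 20, 2·y_inspection + 3·y_lathe time = 13.
This yields shadow prices y_inspection = 5, y_lathe time = 1.
Reduced cost of flanges: c₃ − yᵀa₃ = 22 − (5·5 + 1·3) = 22 − 28 = -6.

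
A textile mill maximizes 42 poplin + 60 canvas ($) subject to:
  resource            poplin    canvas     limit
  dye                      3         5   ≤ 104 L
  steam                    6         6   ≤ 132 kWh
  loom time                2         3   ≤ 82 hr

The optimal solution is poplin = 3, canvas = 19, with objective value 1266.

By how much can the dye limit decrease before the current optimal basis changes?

Binding constraints: dye, steam. The basis is B = [[3,5],[6,6]] with det -12.
Per unit decrease in dye, x* moves by d = (0.5, -0.5).
The basis stays optimal until canvas reaches 0; allowable decrease = 38 L.

38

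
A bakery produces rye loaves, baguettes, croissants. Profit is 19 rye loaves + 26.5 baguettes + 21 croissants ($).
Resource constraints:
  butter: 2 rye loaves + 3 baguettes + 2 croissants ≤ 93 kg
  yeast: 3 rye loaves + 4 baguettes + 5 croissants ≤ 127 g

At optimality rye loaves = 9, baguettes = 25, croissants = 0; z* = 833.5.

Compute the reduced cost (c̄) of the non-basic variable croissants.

Check each constraint at x*: butter 93/93 (tight); yeast 127/127 (tight).
The binding rows give the dual system: 2·y_butter + 3·y_yeast = 19 and 3·y_butter + 4·y_yeast = 26.5.
This yields shadow prices y_butter = 3.5, y_yeast = 4.
Reduced cost of croissants: c₃ − yᵀa₃ = 21 − (3.5·2 + 4·5) = 21 − 27 = -6.

-6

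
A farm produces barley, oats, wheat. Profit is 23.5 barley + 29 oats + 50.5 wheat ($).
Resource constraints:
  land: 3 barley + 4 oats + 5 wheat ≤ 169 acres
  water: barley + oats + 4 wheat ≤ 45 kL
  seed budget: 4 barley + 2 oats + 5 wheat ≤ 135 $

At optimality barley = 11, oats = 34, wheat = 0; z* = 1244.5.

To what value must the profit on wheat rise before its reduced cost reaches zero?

55.5

At the optimum: land uses 169 of 169 (binding); water uses 45 of 45 (binding); seed budget uses 112 of 135 (slack = 23).
Slack constraints have shadow price 0 (complementary slackness).
Dual feasibility on the basic columns requires 3·y_land + 1·y_water = 23.5, 4·y_land + 1·y_water = 29.
Solving: y_land = 5.5, y_water = 7.
wheat enters the basis when its profit ≥ yᵀa₃ = 5.5·5 + 7·4 = 55.5.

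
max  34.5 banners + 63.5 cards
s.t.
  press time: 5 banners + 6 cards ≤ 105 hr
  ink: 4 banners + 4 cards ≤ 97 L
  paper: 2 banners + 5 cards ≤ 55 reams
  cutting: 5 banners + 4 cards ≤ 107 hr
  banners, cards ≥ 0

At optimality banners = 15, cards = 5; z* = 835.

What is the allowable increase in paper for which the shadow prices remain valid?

32.5

Binding constraints: press time, paper. The basis is B = [[5,6],[2,5]] with det 13.
Per unit increase in paper, x* moves by d = (-0.4615, 0.3846).
The basis stays optimal until banners reaches 0; allowable increase = 32.5 reams.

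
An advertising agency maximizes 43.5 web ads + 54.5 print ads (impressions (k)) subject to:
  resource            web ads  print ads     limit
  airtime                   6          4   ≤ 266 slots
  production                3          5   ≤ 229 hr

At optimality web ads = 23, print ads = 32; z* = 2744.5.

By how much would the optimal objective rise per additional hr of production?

Check each constraint at x*: airtime 266/266 (tight); production 229/229 (tight).
Dual feasibility on the basic columns requires 6·y_airtime + 3·y_production = 43.5, 4·y_airtime + 5·y_production = 54.5.
→ y_airtime = 3 and y_production = 8.5.
Shadow price of production = 8.5.

8.5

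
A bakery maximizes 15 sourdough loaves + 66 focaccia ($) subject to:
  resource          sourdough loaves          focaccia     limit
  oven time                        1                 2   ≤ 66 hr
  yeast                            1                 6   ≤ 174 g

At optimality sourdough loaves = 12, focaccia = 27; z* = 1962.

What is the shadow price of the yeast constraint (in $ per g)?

9

At the optimum: oven time uses 66 of 66 (binding); yeast uses 174 of 174 (binding).
Dual feasibility on the basic columns requires 1·y_oven time + 1·y_yeast = 15, 2·y_oven time + 6·y_yeast = 66.
Solving: y_oven time = 6, y_yeast = 9.
Shadow price of yeast = 9.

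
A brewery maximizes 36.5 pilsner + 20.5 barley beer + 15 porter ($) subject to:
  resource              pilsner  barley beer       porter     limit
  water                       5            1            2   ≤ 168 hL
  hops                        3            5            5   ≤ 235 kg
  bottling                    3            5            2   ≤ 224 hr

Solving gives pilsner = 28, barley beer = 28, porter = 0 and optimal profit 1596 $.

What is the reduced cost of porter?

Check each constraint at x*: water 168/168 (tight); hops 224/235 (slack 11); bottling 224/224 (tight).
Slack constraints have shadow price 0 (complementary slackness).
Dual feasibility on the basic columns requires 5·y_water + 3·y_bottling = 36.5, 1·y_water + 5·y_bottling = 20.5.
→ y_water = 5.5 and y_bottling = 3.
Reduced cost of porter: c₃ − yᵀa₃ = 15 − (5.5·2 + 3·2) = 15 − 17 = -2.

-2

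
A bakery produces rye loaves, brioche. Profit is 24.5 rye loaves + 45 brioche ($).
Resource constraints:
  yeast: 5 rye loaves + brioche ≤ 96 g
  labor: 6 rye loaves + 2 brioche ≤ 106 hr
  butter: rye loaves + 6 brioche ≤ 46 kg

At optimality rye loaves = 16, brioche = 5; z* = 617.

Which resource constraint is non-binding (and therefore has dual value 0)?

yeast

yeast: 85/96 (slack 11)
labor: 106/106 (binding)
butter: 46/46 (binding)
By complementary slackness, a constraint with positive slack has shadow price 0 → yeast.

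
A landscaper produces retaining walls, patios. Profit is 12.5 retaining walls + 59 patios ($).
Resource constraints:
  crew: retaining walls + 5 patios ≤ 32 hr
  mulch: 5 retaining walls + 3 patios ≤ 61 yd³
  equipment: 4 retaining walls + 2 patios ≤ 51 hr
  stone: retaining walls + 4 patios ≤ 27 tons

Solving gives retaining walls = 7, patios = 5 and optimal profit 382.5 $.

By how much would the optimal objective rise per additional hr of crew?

Binding: crew and stone. Non-binding: mulch (11 unused), equipment (13 unused).
Since mulch, equipment are not tight, their duals are 0.
Dual feasibility on the basic columns requires 1·y_crew + 1·y_stone = 12.5, 5·y_crew + 4·y_stone = 59.
→ y_crew = 9 and y_stone = 3.5.
Shadow price of crew = 9.

9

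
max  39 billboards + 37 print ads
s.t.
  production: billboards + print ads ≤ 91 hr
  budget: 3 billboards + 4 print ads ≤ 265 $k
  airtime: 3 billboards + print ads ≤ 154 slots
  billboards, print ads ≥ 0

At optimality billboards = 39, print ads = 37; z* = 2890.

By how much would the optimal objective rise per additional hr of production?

Check each constraint at x*: production 76/91 (slack 15); budget 265/265 (tight); airtime 154/154 (tight).
By complementary slackness, y = 0 for the non-binding constraint.
Dual feasibility on the basic columns requires 3·y_budget + 3·y_airtime = 39, 4·y_budget + 1·y_airtime = 37.
This yields shadow prices y_budget = 8, y_airtime = 5.
Shadow price of production = 0.

0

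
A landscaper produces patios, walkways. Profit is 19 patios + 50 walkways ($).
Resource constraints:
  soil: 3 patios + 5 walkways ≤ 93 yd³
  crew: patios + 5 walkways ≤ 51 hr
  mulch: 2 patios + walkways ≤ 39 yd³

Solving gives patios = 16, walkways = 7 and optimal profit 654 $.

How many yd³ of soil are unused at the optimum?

soil used = 3·16 + 5·7 = 83; slack = 93 − 83 = 10.

10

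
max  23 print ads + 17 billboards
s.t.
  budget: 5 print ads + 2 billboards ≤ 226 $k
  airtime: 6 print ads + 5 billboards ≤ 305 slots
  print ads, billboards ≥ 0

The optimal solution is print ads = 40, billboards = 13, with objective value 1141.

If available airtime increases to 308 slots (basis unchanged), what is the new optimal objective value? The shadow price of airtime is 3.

Δb = 3, so new z* = 1141 + (3)·(3) = 1141 + 9 = 1150.

1150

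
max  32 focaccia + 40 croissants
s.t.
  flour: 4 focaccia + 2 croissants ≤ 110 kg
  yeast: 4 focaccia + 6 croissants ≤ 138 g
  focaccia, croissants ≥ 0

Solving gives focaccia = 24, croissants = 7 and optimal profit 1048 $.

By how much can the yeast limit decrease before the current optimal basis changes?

28

Binding constraints: flour, yeast. The basis is B = [[4,2],[4,6]] with det 16.
Per unit decrease in yeast, x* moves by d = (0.125, -0.25).
The basis stays optimal until croissants reaches 0; allowable decrease = 28 g.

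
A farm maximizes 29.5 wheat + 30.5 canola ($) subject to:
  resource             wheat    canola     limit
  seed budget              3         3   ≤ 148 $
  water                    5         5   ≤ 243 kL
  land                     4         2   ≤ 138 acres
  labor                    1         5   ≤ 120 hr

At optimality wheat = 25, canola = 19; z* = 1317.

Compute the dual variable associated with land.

6.5

Check each constraint at x*: seed budget 132/148 (slack 16); water 220/243 (slack 23); land 138/138 (tight); labor 120/120 (tight).
Slack constraints have shadow price 0 (complementary slackness).
From A_Bᵀ y = c: 4·y_land + 1·y_labor = 29.5; 2·y_land + 5·y_labor = 30.5.
This yields shadow prices y_land = 6.5, y_labor = 3.5.
Shadow price of land = 6.5.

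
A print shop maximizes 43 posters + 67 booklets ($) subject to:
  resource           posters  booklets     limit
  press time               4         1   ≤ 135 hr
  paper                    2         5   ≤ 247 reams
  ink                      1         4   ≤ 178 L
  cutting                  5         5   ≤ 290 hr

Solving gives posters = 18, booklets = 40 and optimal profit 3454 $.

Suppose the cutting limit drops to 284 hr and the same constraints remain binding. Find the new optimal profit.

Binding: ink and cutting. Non-binding: press time (23 unused), paper (11 unused).
Since press time, paper are not tight, their duals are 0.
From A_Bᵀ y = c: 1·y_ink + 5·y_cutting = 43; 4·y_ink + 5·y_cutting = 67.
→ y_ink = 8 and y_cutting = 7.
Δz = y_cutting·Δb = 7 × (-6) = -42, so new z* = 3454 − 42 = 3412.

3412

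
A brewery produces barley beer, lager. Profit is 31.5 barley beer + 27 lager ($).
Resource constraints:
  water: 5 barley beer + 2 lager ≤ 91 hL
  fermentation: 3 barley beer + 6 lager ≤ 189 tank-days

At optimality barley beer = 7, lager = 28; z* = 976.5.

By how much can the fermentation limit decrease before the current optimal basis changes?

Binding constraints: water, fermentation. The basis is B = [[5,2],[3,6]] with det 24.
Per unit decrease in fermentation, x* moves by d = (0.0833, -0.2083).
The basis stays optimal until lager reaches 0; allowable decrease = 134.4 tank-days.

134.4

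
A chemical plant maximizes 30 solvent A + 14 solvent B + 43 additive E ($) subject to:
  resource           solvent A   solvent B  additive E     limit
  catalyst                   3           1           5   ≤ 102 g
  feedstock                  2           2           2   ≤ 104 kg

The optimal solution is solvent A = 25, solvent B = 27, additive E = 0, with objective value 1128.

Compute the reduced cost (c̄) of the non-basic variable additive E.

Both catalyst and feedstock are binding at x*.
From A_Bᵀ y = c: 3·y_catalyst + 2·y_feedstock = 30; 1·y_catalyst + 2·y_feedstock = 14.
→ y_catalyst = 8 and y_feedstock = 3.
Reduced cost of additive E: c₃ − yᵀa₃ = 43 − (8·5 + 3·2) = 43 − 46 = -3.

-3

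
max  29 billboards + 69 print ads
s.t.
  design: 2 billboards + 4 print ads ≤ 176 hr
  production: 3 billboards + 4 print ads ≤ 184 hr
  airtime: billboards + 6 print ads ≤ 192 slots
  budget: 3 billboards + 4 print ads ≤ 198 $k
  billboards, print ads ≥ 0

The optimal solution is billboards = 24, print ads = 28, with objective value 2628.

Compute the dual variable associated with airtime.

Binding: production and airtime. Non-binding: design (16 unused), budget (14 unused).
By complementary slackness, y = 0 for the non-binding constraints.
Dual feasibility on the basic columns requires 3·y_production + 1·y_airtime = 29, 4·y_production + 6·y_airtime = 69.
→ y_production = 7.5 and y_airtime = 6.5.
Shadow price of airtime = 6.5.

6.5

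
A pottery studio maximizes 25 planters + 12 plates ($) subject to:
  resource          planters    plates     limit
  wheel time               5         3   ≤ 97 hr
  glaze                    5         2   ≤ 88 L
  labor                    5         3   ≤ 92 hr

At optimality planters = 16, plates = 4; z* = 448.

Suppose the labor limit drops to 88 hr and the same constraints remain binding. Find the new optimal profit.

440

Binding: glaze and labor. Non-binding: wheel time (5 unused).
Since wheel time is not tight, its dual is 0.
Dual feasibility on the basic columns requires 5·y_glaze + 5·y_labor = 25, 2·y_glaze + 3·y_labor = 12.
This yields shadow prices y_glaze = 3, y_labor = 2.
Δz = y_labor·Δb = 2 × (-4) = -8, so new z* = 448 − 8 = 440.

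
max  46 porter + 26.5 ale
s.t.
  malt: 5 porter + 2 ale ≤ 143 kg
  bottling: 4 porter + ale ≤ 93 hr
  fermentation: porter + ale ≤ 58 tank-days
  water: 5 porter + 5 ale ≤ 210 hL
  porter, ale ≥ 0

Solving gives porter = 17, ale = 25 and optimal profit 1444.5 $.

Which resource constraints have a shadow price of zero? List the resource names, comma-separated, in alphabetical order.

fermentation, malt

malt: 135/143 (slack 8)
bottling: 93/93 (binding)
fermentation: 42/58 (slack 16)
water: 210/210 (binding)
By complementary slackness, a constraint with positive slack has shadow price 0 → fermentation, malt.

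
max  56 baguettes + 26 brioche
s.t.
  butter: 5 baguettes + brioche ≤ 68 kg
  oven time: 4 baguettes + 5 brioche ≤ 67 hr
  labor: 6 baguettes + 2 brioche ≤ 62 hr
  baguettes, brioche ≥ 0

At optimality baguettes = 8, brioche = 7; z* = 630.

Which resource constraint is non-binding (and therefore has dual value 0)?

butter: 47/68 (slack 21)
oven time: 67/67 (binding)
labor: 62/62 (binding)
By complementary slackness, a constraint with positive slack has shadow price 0 → butter.

butter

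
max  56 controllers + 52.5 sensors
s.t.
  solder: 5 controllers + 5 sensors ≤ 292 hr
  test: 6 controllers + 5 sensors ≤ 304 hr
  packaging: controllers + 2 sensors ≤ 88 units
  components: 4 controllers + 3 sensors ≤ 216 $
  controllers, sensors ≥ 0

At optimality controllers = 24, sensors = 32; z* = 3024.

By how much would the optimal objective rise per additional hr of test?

Binding: test and packaging. Non-binding: solder (12 unused), components (24 unused).
Slack constraints have shadow price 0 (complementary slackness).
The binding rows give the dual system: 6·y_test + 1·y_packaging = 56 and 5·y_test + 2·y_packaging = 52.5.
Solving: y_test = 8.5, y_packaging = 5.
Shadow price of test = 8.5.

8.5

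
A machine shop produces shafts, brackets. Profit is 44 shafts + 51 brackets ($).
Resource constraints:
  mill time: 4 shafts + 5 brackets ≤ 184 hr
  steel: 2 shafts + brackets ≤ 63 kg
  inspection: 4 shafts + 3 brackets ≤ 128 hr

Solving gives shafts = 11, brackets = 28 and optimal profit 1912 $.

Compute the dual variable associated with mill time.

9

At the optimum: mill time uses 184 of 184 (binding); steel uses 50 of 63 (slack = 13); inspection uses 128 of 128 (binding).
Slack constraints have shadow price 0 (complementary slackness).
The binding rows give the dual system: 4·y_mill time + 4·y_inspection = 44 and 5·y_mill time + 3·y_inspection = 51.
Solving: y_mill time = 9, y_inspection = 2.
Shadow price of mill time = 9.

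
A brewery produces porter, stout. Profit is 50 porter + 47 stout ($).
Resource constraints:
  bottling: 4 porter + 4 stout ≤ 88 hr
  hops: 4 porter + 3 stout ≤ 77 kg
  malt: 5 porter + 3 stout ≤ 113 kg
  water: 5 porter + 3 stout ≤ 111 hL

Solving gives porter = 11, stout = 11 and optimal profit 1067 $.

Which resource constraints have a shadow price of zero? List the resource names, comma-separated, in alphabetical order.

bottling: 88/88 (binding)
hops: 77/77 (binding)
malt: 88/113 (slack 25)
water: 88/111 (slack 23)
By complementary slackness, a constraint with positive slack has shadow price 0 → malt, water.

malt, water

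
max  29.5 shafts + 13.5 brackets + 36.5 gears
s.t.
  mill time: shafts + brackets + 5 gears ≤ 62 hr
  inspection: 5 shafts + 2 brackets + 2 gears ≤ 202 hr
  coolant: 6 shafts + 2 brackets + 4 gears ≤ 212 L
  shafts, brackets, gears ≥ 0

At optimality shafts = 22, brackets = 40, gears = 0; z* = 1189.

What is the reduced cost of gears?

At the optimum: mill time uses 62 of 62 (binding); inspection uses 190 of 202 (slack = 12); coolant uses 212 of 212 (binding).
By complementary slackness, y = 0 for the non-binding constraint.
From A_Bᵀ y = c: 1·y_mill time + 6·y_coolant = 29.5; 1·y_mill time + 2·y_coolant = 13.5.
Solving: y_mill time = 5.5, y_coolant = 4.
Reduced cost of gears: c₃ − yᵀa₃ = 36.5 − (5.5·5 + 4·4) = 36.5 − 43.5 = -7.

-7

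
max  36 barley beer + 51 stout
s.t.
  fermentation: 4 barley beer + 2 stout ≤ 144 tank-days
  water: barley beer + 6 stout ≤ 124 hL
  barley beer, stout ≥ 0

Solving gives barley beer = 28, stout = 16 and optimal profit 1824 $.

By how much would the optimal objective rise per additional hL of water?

At the optimum: fermentation uses 144 of 144 (binding); water uses 124 of 124 (binding).
Dual feasibility on the basic columns requires 4·y_fermentation + 1·y_water = 36, 2·y_fermentation + 6·y_water = 51.
→ y_fermentation = 7.5 and y_water = 6.
Shadow price of water = 6.

6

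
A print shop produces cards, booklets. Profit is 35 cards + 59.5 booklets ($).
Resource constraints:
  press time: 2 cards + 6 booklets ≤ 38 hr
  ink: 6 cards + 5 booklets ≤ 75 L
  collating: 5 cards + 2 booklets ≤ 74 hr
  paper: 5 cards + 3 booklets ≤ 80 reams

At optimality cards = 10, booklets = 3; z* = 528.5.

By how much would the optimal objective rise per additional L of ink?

At the optimum: press time uses 38 of 38 (binding); ink uses 75 of 75 (binding); collating uses 56 of 74 (slack = 18); paper uses 59 of 80 (slack = 21).
Slack constraints have shadow price 0 (complementary slackness).
From A_Bᵀ y = c: 2·y_press time + 6·y_ink = 35; 6·y_press time + 5·y_ink = 59.5.
→ y_press time = 7 and y_ink = 3.5.
Shadow price of ink = 3.5.

3.5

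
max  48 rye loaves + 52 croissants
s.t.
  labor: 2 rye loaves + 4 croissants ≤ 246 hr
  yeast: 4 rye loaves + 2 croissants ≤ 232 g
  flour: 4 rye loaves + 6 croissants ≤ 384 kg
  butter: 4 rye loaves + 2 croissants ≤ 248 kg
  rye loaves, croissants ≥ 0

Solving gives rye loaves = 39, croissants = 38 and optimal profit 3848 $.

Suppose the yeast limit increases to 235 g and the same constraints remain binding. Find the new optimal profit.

3863

Binding: yeast and flour. Non-binding: labor (16 unused), butter (16 unused).
Since labor, butter are not tight, their duals are 0.
Dual feasibility on the basic columns requires 4·y_yeast + 4·y_flour = 48, 2·y_yeast + 6·y_flour = 52.
→ y_yeast = 5 and y_flour = 7.
Δz = y_yeast·Δb = 5 × (3) = 15, so new z* = 3848 + 15 = 3863.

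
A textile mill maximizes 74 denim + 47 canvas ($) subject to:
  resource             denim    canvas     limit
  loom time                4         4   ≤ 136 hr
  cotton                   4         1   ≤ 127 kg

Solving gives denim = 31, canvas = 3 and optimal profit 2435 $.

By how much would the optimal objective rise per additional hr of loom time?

Check each constraint at x*: loom time 136/136 (tight); cotton 127/127 (tight).
Dual feasibility on the basic columns requires 4·y_loom time + 4·y_cotton = 74, 4·y_loom time + 1·y_cotton = 47.
Solving: y_loom time = 9.5, y_cotton = 9.
Shadow price of loom time = 9.5.

9.5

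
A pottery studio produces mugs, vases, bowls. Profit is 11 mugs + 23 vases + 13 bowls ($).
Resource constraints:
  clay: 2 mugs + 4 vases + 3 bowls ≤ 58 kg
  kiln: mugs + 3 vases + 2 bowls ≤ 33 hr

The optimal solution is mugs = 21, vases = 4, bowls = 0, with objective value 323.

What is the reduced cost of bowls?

-4

Both clay and kiln are binding at x*.
The binding rows give the dual system: 2·y_clay + 1·y_kiln = 11 and 4·y_clay + 3·y_kiln = 23.
Solving: y_clay = 5, y_kiln = 1.
Reduced cost of bowls: c₃ − yᵀa₃ = 13 − (5·3 + 1·2) = 13 − 17 = -4.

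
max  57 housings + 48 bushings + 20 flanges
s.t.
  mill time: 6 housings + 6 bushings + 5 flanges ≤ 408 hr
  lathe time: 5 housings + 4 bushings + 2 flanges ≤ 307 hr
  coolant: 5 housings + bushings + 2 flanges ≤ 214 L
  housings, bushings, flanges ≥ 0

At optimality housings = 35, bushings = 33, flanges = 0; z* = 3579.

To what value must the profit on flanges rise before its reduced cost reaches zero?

Check each constraint at x*: mill time 408/408 (tight); lathe time 307/307 (tight); coolant 208/214 (slack 6).
By complementary slackness, y = 0 for the non-binding constraint.
From A_Bᵀ y = c: 6·y_mill time + 5·y_lathe time = 57; 6·y_mill time + 4·y_lathe time = 48.
This yields shadow prices y_mill time = 2, y_lathe time = 9.
flanges enters the basis when its profit ≥ yᵀa₃ = 2·5 + 9·2 = 28.

28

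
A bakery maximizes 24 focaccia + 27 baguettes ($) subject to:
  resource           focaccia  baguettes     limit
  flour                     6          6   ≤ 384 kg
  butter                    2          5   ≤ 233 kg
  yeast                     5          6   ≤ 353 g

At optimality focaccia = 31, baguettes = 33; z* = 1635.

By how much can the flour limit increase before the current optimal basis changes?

Binding constraints: flour, yeast. The basis is B = [[6,6],[5,6]] with det 6.
Per unit increase in flour, x* moves by d = (1, -0.8333).
The basis stays optimal until baguettes reaches 0; allowable increase = 39.6 kg.

39.6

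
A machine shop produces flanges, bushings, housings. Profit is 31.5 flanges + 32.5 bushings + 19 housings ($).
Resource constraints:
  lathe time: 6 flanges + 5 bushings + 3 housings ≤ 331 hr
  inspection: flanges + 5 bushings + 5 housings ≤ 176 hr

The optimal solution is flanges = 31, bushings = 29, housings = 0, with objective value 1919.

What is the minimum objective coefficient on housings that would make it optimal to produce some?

At the optimum: lathe time uses 331 of 331 (binding); inspection uses 176 of 176 (binding).
From A_Bᵀ y = c: 6·y_lathe time + 1·y_inspection = 31.5; 5·y_lathe time + 5·y_inspection = 32.5.
This yields shadow prices y_lathe time = 5, y_inspection = 1.5.
housings enters the basis when its profit ≥ yᵀa₃ = 5·3 + 1.5·5 = 22.5.

22.5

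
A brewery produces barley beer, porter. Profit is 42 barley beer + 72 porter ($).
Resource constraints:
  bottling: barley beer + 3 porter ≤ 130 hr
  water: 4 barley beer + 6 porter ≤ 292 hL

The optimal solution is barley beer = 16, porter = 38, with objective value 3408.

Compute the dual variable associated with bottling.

Both bottling and water are binding at x*.
From A_Bᵀ y = c: 1·y_bottling + 4·y_water = 42; 3·y_bottling + 6·y_water = 72.
Solving: y_bottling = 6, y_water = 9.
Shadow price of bottling = 6.

6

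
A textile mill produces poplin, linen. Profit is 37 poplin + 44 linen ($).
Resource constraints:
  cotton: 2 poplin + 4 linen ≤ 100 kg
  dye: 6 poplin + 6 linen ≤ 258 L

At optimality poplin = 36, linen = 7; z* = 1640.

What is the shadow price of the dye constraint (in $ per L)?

5

Both cotton and dye are binding at x*.
From A_Bᵀ y = c: 2·y_cotton + 6·y_dye = 37; 4·y_cotton + 6·y_dye = 44.
This yields shadow prices y_cotton = 3.5, y_dye = 5.
Shadow price of dye = 5.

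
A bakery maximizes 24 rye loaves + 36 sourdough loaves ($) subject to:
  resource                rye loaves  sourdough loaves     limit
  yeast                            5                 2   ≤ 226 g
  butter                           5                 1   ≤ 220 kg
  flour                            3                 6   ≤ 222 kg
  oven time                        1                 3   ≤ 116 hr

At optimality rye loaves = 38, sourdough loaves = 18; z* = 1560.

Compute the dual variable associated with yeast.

At the optimum: yeast uses 226 of 226 (binding); butter uses 208 of 220 (slack = 12); flour uses 222 of 222 (binding); oven time uses 92 of 116 (slack = 24).
By complementary slackness, y = 0 for the non-binding constraints.
Dual feasibility on the basic columns requires 5·y_yeast + 3·y_flour = 24, 2·y_yeast + 6·y_flour = 36.
→ y_yeast = 1.5 and y_flour = 5.5.
Shadow price of yeast = 1.5.

1.5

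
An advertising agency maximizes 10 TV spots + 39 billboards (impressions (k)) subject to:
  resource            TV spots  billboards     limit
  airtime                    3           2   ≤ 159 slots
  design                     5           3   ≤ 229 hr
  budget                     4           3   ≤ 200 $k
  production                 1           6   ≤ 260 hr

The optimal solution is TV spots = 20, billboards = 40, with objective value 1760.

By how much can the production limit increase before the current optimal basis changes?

140

Binding constraints: budget, production. The basis is B = [[4,3],[1,6]] with det 21.
Per unit increase in production, x* moves by d = (-0.1429, 0.1905).
The basis stays optimal until TV spots reaches 0; allowable increase = 140 hr.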